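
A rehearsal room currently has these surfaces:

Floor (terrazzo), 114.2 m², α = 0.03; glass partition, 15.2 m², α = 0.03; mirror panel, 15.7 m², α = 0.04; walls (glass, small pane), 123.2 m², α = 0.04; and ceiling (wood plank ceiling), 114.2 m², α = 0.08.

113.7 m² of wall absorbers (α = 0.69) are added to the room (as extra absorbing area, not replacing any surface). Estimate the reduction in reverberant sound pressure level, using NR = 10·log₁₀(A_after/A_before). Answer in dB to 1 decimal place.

Equivalent absorption area: A_before = 114.2×0.03 + 15.2×0.03 + 15.7×0.04 + 123.2×0.04 + 114.2×0.08 = 18.574 m².
Added absorption = 113.7 × 0.69 = 78.453 sabins.
New total A_after = 97.027 sabins.
NR = 10·log₁₀(97.027/18.574) = 7.2 dB.

7.2 dB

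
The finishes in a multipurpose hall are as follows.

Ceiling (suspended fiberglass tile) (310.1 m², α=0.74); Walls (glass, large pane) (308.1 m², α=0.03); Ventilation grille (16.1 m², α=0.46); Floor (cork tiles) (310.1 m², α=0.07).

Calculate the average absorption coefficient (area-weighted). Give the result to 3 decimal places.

0.284

S = Σ Sᵢ = 310.1 + 308.1 + 16.1 + 310.1 = 944.4 m².
A = 310.1×0.74 + 308.1×0.03 + 16.1×0.46 + 310.1×0.07 = 267.830 sabins.
ᾱ = A/S = 0.284.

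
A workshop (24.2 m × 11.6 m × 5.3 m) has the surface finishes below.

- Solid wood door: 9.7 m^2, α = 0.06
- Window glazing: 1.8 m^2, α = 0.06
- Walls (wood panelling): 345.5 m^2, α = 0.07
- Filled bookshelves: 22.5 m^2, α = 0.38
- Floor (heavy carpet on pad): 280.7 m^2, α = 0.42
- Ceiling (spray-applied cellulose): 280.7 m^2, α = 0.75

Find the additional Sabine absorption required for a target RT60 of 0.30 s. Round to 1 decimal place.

436.6 sabins

A₁ = Σ Sᵢαᵢ = 9.7·0.06 + 1.8·0.06 + 345.5·0.07 + 22.5·0.38 + 280.7·0.42 + 280.7·0.75 = 361.844 sabins.
For T = 0.30 s, need A₂ = 0.161·V/T = 0.161·1487.816/0.30 = 798.461 sabins.
Additional absorption ΔA = 798.461 − 361.844 = 436.6 sabins.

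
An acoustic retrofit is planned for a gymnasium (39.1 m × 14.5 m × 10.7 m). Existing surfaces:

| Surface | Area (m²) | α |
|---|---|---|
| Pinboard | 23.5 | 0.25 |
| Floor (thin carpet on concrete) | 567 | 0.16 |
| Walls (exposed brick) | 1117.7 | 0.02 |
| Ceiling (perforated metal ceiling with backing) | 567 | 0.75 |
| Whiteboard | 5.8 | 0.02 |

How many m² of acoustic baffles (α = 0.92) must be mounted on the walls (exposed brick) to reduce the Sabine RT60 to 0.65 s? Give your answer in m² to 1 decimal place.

1064.8

Summing Sᵢαᵢ: 5.875 + 90.720 + 22.354 + 425.250 + 0.116 → A₁ = 544.315 sabins.
Required A₂ = 0.161·6066.365/0.65 = 1502.592 sabins.
ΔA needed = 1502.592 − 544.315 = 958.277 sabins.
Net gain per m²: Δα = 0.92 − 0.02 = 0.90.
Area = ΔA/Δα = 958.277/0.90 = 1064.8 m².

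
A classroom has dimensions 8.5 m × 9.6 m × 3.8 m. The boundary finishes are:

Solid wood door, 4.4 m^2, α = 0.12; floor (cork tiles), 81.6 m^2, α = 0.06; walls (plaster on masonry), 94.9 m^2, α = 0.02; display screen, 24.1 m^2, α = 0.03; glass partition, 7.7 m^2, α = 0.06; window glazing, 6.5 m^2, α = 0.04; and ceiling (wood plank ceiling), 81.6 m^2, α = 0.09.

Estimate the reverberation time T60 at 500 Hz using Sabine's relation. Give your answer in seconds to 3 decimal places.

3.099 s

Equivalent absorption area: A = 4.4·0.12 + 81.6·0.06 + 94.9·0.02 + 24.1·0.03 + 7.7·0.06 + 6.5·0.04 + 81.6·0.09 = 16.111 m^2.
Volume V = 8.5 × 9.6 × 3.8 = 310.08 m³.
Sabine: RT60 = 0.161 × 310.08 / 16.111 = 3.099 s.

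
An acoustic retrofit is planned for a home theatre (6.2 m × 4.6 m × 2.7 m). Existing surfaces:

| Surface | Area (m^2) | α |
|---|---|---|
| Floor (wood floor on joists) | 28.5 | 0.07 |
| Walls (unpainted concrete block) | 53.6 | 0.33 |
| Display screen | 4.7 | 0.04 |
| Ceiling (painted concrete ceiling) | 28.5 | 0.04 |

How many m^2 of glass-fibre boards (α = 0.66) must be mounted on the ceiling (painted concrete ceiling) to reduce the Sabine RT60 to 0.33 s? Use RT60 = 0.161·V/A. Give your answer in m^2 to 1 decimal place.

A₁ = Σ Sᵢαᵢ = 28.5×0.07 + 53.6×0.33 + 4.7×0.04 + 28.5×0.04 = 21.011 sabins.
V = 77.004 m³. Target absorption A₂ = 0.161 × 77.004 / 0.33 = 37.569 sabins.
ΔA needed = 37.569 − 21.011 = 16.558 sabins.
Net gain per m^2: Δα = 0.66 − 0.04 = 0.62.
Panel area = 16.558 / 0.62 = 26.7 m^2.

26.7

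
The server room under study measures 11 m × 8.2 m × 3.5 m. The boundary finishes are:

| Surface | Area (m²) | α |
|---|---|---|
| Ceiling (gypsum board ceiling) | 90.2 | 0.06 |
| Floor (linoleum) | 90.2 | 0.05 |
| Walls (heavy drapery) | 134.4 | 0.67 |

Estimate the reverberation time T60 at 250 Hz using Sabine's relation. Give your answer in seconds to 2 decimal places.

0.51 s

Equivalent absorption area: A = 90.2×0.06 + 90.2×0.05 + 134.4×0.67 = 99.970 m².
V = 11·8.2·3.5 = 315.7 m³.
Sabine: RT60 = 0.161 × 315.7 / 99.970 = 0.51 s.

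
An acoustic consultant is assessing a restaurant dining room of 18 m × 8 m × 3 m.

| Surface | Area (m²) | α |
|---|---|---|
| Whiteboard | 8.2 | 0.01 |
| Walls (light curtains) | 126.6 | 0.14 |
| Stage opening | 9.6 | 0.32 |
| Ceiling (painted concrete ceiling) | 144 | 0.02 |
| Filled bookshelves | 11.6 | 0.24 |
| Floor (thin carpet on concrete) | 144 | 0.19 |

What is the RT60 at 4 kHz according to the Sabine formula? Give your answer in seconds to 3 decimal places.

1.290 s

Summing Sᵢαᵢ: 0.082 + 17.724 + 3.072 + 2.880 + 2.784 + 27.360 → A = 53.902 sabins.
Room volume: 432 m³.
Sabine: RT60 = 0.161 × 432 / 53.902 = 1.290 s.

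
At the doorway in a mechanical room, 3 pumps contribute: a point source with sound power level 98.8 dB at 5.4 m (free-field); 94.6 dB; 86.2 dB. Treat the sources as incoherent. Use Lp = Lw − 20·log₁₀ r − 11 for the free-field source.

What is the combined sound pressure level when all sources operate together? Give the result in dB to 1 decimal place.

95.2 dB

Source at 5.4 m: Lp = 98.8 − 20·log₁₀(5.4) − 11 = 73.2 dB.
Σ 10^(Lᵢ/10) = 3.322e+09.
Combined level = 10 log₁₀(3.322e+09) = 95.2 dB.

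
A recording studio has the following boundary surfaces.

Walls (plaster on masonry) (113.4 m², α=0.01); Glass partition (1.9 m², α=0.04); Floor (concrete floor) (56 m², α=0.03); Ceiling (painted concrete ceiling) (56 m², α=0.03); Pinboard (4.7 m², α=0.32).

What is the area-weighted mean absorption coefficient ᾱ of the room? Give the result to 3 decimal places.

Total surface area S = 232.0 m².
Weighted sum Σ Sα = 6.074.
ᾱ = A/S = 0.026.

0.026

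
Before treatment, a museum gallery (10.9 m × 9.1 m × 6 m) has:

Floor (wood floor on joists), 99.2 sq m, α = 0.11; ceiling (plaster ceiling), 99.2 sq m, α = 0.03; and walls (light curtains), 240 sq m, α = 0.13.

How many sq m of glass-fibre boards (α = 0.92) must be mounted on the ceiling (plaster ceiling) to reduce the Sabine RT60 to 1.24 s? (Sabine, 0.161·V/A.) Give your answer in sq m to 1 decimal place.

Summing Sᵢαᵢ: 10.912 + 2.976 + 31.200 → A₁ = 45.088 sabins.
V = 595.14 m³. Target absorption A₂ = 0.161 × 595.14 / 1.24 = 77.272 sabins.
Absorption to add: 77.272 − 45.088 = 32.184 sabins.
Net gain per sq m: Δα = 0.92 − 0.03 = 0.89.
Panel area = 32.184 / 0.89 = 36.2 sq m.

36.2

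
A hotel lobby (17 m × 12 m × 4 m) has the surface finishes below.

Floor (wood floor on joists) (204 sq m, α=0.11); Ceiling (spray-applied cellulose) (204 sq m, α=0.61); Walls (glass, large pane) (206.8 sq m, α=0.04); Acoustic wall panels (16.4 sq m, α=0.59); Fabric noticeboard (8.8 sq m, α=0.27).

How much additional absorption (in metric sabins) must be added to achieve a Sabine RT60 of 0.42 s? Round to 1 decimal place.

Equivalent absorption area: A₁ = 204*0.11 + 204*0.61 + 206.8*0.04 + 16.4*0.59 + 8.8*0.27 = 167.204 sq m.
For T = 0.42 s, need A₂ = 0.161·V/T = 0.161·816/0.42 = 312.800 sabins.
Additional absorption ΔA = 312.800 − 167.204 = 145.6 sabins.

145.6 sabins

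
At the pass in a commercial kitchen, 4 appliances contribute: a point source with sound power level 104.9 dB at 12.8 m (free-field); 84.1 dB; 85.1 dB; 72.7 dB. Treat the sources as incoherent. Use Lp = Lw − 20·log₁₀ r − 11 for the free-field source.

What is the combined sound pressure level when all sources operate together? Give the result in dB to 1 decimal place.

87.9 dB

Source at 12.8 m: Lp = 104.9 − 20·log₁₀(12.8) − 11 = 71.8 dB.
Σ 10^(Lᵢ/10) = 6.144e+08.
Combined level = 10 log₁₀(6.144e+08) = 87.9 dB.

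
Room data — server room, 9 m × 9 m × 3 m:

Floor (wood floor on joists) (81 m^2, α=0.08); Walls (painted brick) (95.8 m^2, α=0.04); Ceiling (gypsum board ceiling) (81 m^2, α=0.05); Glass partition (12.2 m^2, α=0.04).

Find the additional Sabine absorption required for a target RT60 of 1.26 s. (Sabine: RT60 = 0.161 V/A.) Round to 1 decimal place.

16.2 sabins

A₁ = Σ Sᵢαᵢ = 81×0.08 + 95.8×0.04 + 81×0.05 + 12.2×0.04 = 14.850 sabins.
For T = 1.26 s, need A₂ = 0.161·V/T = 0.161·243/1.26 = 31.050 sabins.
Additional absorption ΔA = 31.050 − 14.850 = 16.2 sabins.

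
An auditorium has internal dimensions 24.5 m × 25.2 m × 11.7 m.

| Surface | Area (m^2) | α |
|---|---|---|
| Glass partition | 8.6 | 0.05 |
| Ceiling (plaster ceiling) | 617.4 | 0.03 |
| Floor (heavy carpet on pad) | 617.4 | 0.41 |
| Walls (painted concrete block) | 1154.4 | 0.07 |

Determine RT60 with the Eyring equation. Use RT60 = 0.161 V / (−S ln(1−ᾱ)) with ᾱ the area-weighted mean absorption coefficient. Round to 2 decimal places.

S = Σ Sᵢ = 2397.8 m^2.
Absorption A = 8.6·0.05 + 617.4·0.03 + 617.4·0.41 + 1154.4·0.07 = 352.894 sabins.
ᾱ = 352.894 / 2397.8 = 0.1472.
−S·ln(1−ᾱ) = −2397.8 × ln(1 − 0.1472) = 381.802.
V = 24.5 × 25.2 × 11.7 = 7223.58 m³.
T = 0.161·V/[−S·ln(1−ᾱ)] = 0.161·7223.58/381.802 = 3.05 s.

3.05 seconds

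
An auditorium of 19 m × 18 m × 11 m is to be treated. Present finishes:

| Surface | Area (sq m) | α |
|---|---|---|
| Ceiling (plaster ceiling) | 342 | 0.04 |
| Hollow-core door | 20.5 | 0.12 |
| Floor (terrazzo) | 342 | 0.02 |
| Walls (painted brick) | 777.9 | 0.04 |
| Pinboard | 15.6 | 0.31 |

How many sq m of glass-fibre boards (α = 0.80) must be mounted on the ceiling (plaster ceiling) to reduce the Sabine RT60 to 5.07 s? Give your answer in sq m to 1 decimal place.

79.6

Equivalent absorption area: A₁ = 342*0.04 + 20.5*0.12 + 342*0.02 + 777.9*0.04 + 15.6*0.31 = 58.932 sq m.
V = 3762 m³. Target absorption A₂ = 0.161 × 3762 / 5.07 = 119.464 sabins.
ΔA needed = 119.464 − 58.932 = 60.532 sabins.
Net gain per sq m: Δα = 0.80 − 0.04 = 0.76.
Area = ΔA/Δα = 60.532/0.76 = 79.6 sq m.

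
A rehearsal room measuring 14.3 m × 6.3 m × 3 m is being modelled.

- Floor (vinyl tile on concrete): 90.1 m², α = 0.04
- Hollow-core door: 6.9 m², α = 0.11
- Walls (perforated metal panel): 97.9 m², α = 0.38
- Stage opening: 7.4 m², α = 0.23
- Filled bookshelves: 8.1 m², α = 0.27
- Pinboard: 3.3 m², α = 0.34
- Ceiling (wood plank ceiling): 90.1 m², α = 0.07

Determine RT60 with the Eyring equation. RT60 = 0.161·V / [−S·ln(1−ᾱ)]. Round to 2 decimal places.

S = Σ Sᵢ = 303.8 m².
Absorption A = 90.1×0.04 + 6.9×0.11 + 97.9×0.38 + 7.4×0.23 + 8.1×0.27 + 3.3×0.34 + 90.1×0.07 = 52.883 sabins.
ᾱ = 52.883 / 303.8 = 0.1741.
Eyring denominator: −S ln(1−ᾱ) = 58.111.
V = 14.3 × 6.3 × 3 = 270.27 m³.
T = 0.161·V/[−S·ln(1−ᾱ)] = 0.161·270.27/58.111 = 0.75 s.

0.75 s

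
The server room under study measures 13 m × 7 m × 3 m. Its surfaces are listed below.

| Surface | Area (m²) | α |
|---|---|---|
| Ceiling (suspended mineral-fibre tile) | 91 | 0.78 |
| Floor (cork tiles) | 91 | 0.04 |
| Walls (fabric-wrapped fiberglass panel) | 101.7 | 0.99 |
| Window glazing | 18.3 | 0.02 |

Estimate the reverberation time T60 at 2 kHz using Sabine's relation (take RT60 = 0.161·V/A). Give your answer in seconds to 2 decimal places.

Total absorption A = 91*0.78 + 91*0.04 + 101.7*0.99 + 18.3*0.02
  = 70.980 + 3.640 + 100.683 + 0.366 = 175.669 m² sabins.
Volume V = 13 × 7 × 3 = 273 m³.
RT60 = 0.161 · V / A = 0.161 × 273 / 175.669 = 0.25 s.

0.25 seconds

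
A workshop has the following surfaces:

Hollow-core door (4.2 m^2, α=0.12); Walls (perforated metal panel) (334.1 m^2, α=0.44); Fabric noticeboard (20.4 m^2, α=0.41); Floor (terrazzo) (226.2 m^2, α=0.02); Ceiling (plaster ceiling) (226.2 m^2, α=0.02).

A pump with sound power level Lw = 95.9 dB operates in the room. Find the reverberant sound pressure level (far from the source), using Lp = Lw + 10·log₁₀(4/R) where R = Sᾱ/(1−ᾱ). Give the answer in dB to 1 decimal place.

78.8 dB

A = 164.920 sabins; S = 811.1 m^2.
ᾱ = 164.920/811.1 = 0.2033; R = Sᾱ/(1−ᾱ) = 164.920/(1−0.2033) = 207.004 m^2.
Lp = Lw + 10 log₁₀(4/R) = 95.9 -17.14 = 78.8 dB.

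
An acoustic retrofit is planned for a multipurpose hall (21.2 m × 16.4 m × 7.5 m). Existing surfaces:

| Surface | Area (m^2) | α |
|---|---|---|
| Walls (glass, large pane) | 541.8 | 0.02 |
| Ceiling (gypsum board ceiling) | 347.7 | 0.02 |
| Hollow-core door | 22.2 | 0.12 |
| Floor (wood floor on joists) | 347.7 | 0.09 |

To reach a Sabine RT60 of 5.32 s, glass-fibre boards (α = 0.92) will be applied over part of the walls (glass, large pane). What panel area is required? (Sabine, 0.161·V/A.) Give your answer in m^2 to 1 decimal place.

Summing Sᵢαᵢ: 10.836 + 6.954 + 2.664 + 31.293 → A₁ = 51.747 sabins.
Required A₂ = 0.161·2607.6/5.32 = 78.914 sabins.
Absorption to add: 78.914 − 51.747 = 27.167 sabins.
Each m^2 of panel replacing the walls (glass, large pane) adds (0.92 − 0.02) = 0.90 sabins.
Area = ΔA/Δα = 27.167/0.90 = 30.2 m^2.

30.2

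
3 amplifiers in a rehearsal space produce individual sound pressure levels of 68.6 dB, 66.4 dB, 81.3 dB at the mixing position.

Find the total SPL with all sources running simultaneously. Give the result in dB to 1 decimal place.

Sum in the linear (power) domain: Σ 10^(Lᵢ/10) = 10^(68.6/10) + 10^(66.4/10) + 10^(81.3/10) = 1.465e+08.
Combined level = 10 log₁₀(1.465e+08) = 81.7 dB.

81.7 dB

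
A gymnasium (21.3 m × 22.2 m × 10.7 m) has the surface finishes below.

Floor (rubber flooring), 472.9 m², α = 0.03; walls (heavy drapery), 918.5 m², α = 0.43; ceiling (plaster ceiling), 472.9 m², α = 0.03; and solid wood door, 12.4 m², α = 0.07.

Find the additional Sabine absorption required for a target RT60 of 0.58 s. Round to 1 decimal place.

Total absorption A₁ = 472.9·0.03 + 918.5·0.43 + 472.9·0.03 + 12.4·0.07
  = 14.187 + 394.955 + 14.187 + 0.868 = 424.197 m² sabins.
Target A₂ = 0.161·5059.602/0.58 = 1404.476 sabins (V = 5059.602 m³).
ΔA = A₂ − A₁ = 1404.476 − 424.197 = 980.3 sabins.

980.3 sabins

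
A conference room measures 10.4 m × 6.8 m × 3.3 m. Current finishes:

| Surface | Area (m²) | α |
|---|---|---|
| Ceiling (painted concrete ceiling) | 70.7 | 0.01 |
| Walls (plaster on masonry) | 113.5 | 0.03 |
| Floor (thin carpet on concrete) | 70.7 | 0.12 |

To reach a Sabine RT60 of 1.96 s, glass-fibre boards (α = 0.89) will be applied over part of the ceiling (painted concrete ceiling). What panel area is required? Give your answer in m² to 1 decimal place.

Total absorption A₁ = 70.7·0.01 + 113.5·0.03 + 70.7·0.12
  = 0.707 + 3.405 + 8.484 = 12.596 m² sabins.
Required A₂ = 0.161·233.376/1.96 = 19.170 sabins.
ΔA needed = 19.170 − 12.596 = 6.574 sabins.
Net gain per m²: Δα = 0.89 − 0.01 = 0.88.
Area = ΔA/Δα = 6.574/0.88 = 7.5 m².

7.5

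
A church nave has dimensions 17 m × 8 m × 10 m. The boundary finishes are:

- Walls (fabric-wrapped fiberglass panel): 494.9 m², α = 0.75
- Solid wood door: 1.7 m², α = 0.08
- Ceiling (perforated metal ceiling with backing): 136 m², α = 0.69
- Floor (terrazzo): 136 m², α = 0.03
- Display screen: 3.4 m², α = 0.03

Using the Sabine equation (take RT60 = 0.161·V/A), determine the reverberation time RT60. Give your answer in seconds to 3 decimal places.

0.467 sec

Total absorption A = 494.9*0.75 + 1.7*0.08 + 136*0.69 + 136*0.03 + 3.4*0.03
  = 371.175 + 0.136 + 93.840 + 4.080 + 0.102 = 469.333 m² sabins.
Room volume: 1360 m³.
RT60 = 0.161 · V / A = 0.161 × 1360 / 469.333 = 0.467 s.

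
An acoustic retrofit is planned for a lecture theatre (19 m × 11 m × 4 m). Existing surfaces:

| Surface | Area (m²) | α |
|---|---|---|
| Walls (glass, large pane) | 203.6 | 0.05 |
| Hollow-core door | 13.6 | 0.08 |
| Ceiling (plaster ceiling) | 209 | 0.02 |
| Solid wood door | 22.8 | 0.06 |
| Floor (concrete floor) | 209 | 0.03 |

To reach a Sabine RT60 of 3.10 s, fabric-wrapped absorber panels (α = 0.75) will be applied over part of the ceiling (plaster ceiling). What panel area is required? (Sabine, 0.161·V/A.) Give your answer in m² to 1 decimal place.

27.9

Summing Sᵢαᵢ: 10.180 + 1.088 + 4.180 + 1.368 + 6.270 → A₁ = 23.086 sabins.
V = 836 m³. Target absorption A₂ = 0.161 × 836 / 3.10 = 43.418 sabins.
Absorption to add: 43.418 − 23.086 = 20.332 sabins.
Net gain per m²: Δα = 0.75 − 0.02 = 0.73.
Area = ΔA/Δα = 20.332/0.73 = 27.9 m².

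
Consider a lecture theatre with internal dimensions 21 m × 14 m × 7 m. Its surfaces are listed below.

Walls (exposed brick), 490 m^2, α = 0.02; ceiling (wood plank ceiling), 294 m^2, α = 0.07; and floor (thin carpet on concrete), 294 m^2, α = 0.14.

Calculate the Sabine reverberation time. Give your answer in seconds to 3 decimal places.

A = Σ Sᵢαᵢ = 490*0.02 + 294*0.07 + 294*0.14 = 71.540 sabins.
V = 21·14·7 = 2058 m³.
RT60 = 0.161 · V / A = 0.161 × 2058 / 71.540 = 4.632 s.

4.632 s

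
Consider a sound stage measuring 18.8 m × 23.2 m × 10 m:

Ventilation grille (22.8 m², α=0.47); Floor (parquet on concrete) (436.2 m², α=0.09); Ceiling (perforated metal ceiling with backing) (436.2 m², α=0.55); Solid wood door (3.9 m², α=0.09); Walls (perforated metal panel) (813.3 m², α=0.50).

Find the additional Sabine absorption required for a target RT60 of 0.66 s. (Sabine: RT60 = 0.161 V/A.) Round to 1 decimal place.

367.1 sabins

Summing Sᵢαᵢ: 10.716 + 39.258 + 239.910 + 0.351 + 406.650 → A₁ = 696.885 sabins.
For T = 0.66 s, need A₂ = 0.161·V/T = 0.161·4361.6/0.66 = 1063.966 sabins.
Shortfall: 1063.966 − 696.885 = 367.1 sabins.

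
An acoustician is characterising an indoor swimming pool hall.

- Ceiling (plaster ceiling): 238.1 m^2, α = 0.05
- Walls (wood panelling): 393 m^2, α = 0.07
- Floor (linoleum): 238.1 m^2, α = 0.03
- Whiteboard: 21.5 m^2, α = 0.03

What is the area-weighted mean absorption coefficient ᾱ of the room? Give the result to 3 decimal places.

0.053

Total surface area S = 890.7 m^2.
A = 238.1*0.05 + 393*0.07 + 238.1*0.03 + 21.5*0.03 = 47.203 sabins.
ᾱ = 47.203 / 890.7 = 0.053.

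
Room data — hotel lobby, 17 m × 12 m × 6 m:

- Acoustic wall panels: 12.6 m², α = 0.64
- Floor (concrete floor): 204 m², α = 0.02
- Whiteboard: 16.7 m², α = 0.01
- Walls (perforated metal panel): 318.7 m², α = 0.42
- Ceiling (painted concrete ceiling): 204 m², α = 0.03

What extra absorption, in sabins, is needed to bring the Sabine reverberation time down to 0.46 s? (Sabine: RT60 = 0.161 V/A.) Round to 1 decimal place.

276.1 sabins

A₁ = Σ Sᵢαᵢ = 12.6*0.64 + 204*0.02 + 16.7*0.01 + 318.7*0.42 + 204*0.03 = 152.285 sabins.
Target A₂ = 0.161·1224/0.46 = 428.400 sabins (V = 1224 m³).
Additional absorption ΔA = 428.400 − 152.285 = 276.1 sabins.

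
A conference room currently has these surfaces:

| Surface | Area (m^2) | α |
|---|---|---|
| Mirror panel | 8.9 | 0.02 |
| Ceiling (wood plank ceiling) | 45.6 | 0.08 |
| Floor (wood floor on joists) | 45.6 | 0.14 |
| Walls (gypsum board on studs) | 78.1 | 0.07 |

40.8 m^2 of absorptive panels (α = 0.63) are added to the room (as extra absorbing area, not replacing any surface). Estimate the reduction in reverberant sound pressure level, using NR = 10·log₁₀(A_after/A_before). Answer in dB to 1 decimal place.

4.2 dB

Summing Sᵢαᵢ: 0.178 + 3.648 + 6.384 + 5.467 → A_before = 15.677 sabins.
Treatment contributes 40.8·0.63 = 25.704 sabins.
New total A_after = 41.381 sabins.
Reduction = 10 log₁₀(A_after/A_before) = 10 log₁₀(2.6396) = 4.2 dB.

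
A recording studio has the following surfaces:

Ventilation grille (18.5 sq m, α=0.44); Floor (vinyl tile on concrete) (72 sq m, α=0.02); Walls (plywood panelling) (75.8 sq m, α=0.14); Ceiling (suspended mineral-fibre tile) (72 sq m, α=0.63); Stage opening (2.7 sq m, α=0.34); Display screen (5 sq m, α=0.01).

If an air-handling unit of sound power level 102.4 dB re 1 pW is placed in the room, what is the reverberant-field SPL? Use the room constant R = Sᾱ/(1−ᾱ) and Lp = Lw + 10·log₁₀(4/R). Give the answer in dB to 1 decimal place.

88.8 dB

Σ(Sᵢαᵢ) = 18.5·0.44 + 72·0.02 + 75.8·0.14 + 72·0.63 + 2.7·0.34 + 5·0.01 = 66.520; total area S = 246.0 sq m.
ᾱ = 0.2704, so room constant R = A/(1−ᾱ) = 91.173 sq m.
Lp = Lw + 10 log₁₀(4/R) = 102.4 -13.58 = 88.8 dB.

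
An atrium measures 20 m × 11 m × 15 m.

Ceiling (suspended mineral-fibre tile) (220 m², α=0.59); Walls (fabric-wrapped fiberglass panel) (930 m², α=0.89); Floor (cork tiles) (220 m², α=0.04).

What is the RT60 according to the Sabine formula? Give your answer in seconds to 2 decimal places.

A = Σ Sᵢαᵢ = 220·0.59 + 930·0.89 + 220·0.04 = 966.300 sabins.
Volume V = 20 × 11 × 15 = 3300 m³.
Sabine: RT60 = 0.161 × 3300 / 966.300 = 0.55 s.

0.55 seconds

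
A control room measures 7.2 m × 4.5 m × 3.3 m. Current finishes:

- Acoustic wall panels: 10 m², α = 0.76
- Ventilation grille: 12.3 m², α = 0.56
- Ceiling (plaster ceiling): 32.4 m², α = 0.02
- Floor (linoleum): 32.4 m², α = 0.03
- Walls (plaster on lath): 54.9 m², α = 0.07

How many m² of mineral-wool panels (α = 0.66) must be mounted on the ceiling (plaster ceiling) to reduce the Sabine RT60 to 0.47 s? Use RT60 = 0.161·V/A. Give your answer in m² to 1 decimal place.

Total absorption A₁ = 10×0.76 + 12.3×0.56 + 32.4×0.02 + 32.4×0.03 + 54.9×0.07
  = 7.600 + 6.888 + 0.648 + 0.972 + 3.843 = 19.951 m² sabins.
Required A₂ = 0.161·106.92/0.47 = 36.626 sabins.
ΔA needed = 36.626 − 19.951 = 16.675 sabins.
Net gain per m²: Δα = 0.66 − 0.02 = 0.64.
Area = ΔA/Δα = 16.675/0.64 = 26.1 m².

26.1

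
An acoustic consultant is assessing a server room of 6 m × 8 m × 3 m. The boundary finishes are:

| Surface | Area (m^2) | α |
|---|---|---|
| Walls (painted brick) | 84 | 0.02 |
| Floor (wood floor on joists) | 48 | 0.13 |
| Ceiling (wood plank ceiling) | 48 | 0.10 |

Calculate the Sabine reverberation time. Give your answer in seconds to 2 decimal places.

Summing Sᵢαᵢ: 1.680 + 6.240 + 4.800 → A = 12.720 sabins.
Room volume: 144 m³.
Sabine: RT60 = 0.161 × 144 / 12.720 = 1.82 s.

1.82 sec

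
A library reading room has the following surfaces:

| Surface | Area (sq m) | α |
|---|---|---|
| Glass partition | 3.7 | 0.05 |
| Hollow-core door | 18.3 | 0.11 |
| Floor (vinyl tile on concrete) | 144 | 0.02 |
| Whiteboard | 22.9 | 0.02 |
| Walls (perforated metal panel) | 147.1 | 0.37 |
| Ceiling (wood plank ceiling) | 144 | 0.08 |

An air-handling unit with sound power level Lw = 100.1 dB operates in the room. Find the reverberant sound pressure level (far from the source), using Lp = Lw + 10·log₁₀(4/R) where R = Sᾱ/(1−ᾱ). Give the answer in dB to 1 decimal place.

A = 71.483 sabins; S = 480.0 sq m.
ᾱ = 0.1489, so room constant R = A/(1−ᾱ) = 83.989 sq m.
Lp = Lw + 10 log₁₀(4/R) = 100.1 -13.22 = 86.9 dB.

86.9 dB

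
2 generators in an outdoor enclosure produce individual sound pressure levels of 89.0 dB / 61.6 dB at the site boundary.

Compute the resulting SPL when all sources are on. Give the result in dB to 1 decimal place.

89.0 dB

Sum in the linear (power) domain: Σ 10^(Lᵢ/10) = 10^(89.0/10) + 10^(61.6/10) = 7.958e+08.
Back to dB: 10·log₁₀ Σ = 89.0 dB.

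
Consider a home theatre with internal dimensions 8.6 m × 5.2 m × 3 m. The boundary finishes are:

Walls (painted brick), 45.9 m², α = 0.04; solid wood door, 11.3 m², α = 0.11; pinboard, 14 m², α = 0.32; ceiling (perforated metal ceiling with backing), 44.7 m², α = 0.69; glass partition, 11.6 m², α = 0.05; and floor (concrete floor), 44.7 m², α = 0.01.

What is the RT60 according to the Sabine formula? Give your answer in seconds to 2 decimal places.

0.55 s

Equivalent absorption area: A = 45.9×0.04 + 11.3×0.11 + 14×0.32 + 44.7×0.69 + 11.6×0.05 + 44.7×0.01 = 39.429 m².
Volume V = 8.6 × 5.2 × 3 = 134.16 m³.
Sabine: RT60 = 0.161 × 134.16 / 39.429 = 0.55 s.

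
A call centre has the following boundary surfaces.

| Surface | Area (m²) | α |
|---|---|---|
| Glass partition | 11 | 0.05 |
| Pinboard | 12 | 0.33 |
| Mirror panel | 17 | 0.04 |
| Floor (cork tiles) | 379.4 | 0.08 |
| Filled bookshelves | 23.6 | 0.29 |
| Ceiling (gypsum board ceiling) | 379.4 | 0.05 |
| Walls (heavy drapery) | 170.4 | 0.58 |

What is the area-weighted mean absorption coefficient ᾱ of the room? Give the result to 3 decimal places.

Total surface area S = 992.8 m².
A = 11*0.05 + 12*0.33 + 17*0.04 + 379.4*0.08 + 23.6*0.29 + 379.4*0.05 + 170.4*0.58 = 160.188 sabins.
ᾱ = 160.188 / 992.8 = 0.161.

0.161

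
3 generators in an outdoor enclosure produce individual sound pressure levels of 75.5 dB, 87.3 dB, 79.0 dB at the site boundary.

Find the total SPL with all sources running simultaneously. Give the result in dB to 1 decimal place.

Converting to relative power and adding: 10^(75.5/10) + 10^(87.3/10) + 10^(79.0/10) = 6.519e+08.
Back to dB: 10·log₁₀ Σ = 88.1 dB.

88.1 dB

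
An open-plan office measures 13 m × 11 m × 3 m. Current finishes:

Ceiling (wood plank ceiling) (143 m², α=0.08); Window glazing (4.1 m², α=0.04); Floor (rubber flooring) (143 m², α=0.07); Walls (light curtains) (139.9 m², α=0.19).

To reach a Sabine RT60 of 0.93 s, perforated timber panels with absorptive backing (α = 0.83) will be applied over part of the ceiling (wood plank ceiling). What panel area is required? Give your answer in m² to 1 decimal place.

Summing Sᵢαᵢ: 11.440 + 0.164 + 10.010 + 26.581 → A₁ = 48.195 sabins.
V = 429 m³. Target absorption A₂ = 0.161 × 429 / 0.93 = 74.268 sabins.
Absorption to add: 74.268 − 48.195 = 26.073 sabins.
Each m² of panel replacing the ceiling (wood plank ceiling) adds (0.83 − 0.08) = 0.75 sabins.
Panel area = 26.073 / 0.75 = 34.8 m².

34.8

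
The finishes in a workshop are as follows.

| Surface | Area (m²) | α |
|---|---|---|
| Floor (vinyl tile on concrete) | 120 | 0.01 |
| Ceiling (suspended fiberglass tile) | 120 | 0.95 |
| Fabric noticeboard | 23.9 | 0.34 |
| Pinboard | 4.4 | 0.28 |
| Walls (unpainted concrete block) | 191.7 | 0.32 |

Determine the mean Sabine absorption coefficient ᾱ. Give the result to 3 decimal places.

S = Σ Sᵢ = 120 + 120 + 23.9 + 4.4 + 191.7 = 460.0 m².
A = 120*0.01 + 120*0.95 + 23.9*0.34 + 4.4*0.28 + 191.7*0.32 = 185.902 sabins.
ᾱ = A/S = 0.404.

0.404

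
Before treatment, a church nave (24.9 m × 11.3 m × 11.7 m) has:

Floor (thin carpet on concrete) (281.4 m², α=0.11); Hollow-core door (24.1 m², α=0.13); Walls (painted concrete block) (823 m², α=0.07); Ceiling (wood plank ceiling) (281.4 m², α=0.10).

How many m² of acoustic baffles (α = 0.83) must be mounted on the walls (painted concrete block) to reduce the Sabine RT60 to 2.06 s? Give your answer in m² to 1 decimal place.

180.9

Total absorption A₁ = 281.4*0.11 + 24.1*0.13 + 823*0.07 + 281.4*0.10
  = 30.954 + 3.133 + 57.610 + 28.140 = 119.837 m² sabins.
Required A₂ = 0.161·3292.029/2.06 = 257.290 sabins.
Absorption to add: 257.290 − 119.837 = 137.453 sabins.
Net gain per m²: Δα = 0.83 − 0.07 = 0.76.
Panel area = 137.453 / 0.76 = 180.9 m².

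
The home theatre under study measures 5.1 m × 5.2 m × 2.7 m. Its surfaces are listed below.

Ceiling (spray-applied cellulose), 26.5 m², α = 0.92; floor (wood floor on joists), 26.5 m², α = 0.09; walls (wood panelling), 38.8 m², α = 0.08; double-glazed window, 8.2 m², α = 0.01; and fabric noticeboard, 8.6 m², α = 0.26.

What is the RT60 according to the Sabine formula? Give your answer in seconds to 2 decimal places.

0.36 s

A = Σ Sᵢαᵢ = 26.5×0.92 + 26.5×0.09 + 38.8×0.08 + 8.2×0.01 + 8.6×0.26 = 32.187 sabins.
V = 5.1·5.2·2.7 = 71.604 m³.
T = 0.161 V/A = 0.161·71.604/32.187 = 0.36 s.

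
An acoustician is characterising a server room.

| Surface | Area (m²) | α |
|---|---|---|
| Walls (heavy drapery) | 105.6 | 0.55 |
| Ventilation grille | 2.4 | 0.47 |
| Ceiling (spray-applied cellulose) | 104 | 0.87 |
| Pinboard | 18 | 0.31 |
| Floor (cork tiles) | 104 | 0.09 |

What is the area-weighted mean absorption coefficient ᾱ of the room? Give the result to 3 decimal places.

0.493

S = Σ Sᵢ = 105.6 + 2.4 + 104 + 18 + 104 = 334.0 m².
Σ(Sᵢαᵢ) = 105.6×0.55 + 2.4×0.47 + 104×0.87 + 18×0.31 + 104×0.09 = 164.628.
ᾱ = 164.628 / 334.0 = 0.493.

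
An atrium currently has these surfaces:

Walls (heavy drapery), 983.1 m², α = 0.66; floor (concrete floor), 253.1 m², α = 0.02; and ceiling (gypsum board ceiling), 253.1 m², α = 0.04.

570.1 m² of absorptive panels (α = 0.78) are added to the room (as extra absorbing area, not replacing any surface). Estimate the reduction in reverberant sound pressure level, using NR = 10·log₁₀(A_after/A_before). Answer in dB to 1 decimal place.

A_before = Σ Sᵢαᵢ = 983.1·0.66 + 253.1·0.02 + 253.1·0.04 = 664.032 sabins.
Treatment contributes 570.1·0.78 = 444.678 sabins.
New total A_after = 1108.710 sabins.
Reduction = 10 log₁₀(A_after/A_before) = 10 log₁₀(1.6697) = 2.2 dB.

2.2 dB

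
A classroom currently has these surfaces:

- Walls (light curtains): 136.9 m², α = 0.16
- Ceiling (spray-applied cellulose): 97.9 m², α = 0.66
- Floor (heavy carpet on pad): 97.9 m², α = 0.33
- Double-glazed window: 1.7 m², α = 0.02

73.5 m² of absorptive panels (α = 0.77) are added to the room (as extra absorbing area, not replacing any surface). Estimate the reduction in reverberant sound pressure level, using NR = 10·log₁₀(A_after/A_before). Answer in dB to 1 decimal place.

1.7 dB

Equivalent absorption area: A_before = 136.9×0.16 + 97.9×0.66 + 97.9×0.33 + 1.7×0.02 = 118.859 m².
Added absorption = 73.5 × 0.77 = 56.595 sabins.
A_after = 118.859 + 56.595 = 175.454 sabins.
NR = 10·log₁₀(175.454/118.859) = 1.7 dB.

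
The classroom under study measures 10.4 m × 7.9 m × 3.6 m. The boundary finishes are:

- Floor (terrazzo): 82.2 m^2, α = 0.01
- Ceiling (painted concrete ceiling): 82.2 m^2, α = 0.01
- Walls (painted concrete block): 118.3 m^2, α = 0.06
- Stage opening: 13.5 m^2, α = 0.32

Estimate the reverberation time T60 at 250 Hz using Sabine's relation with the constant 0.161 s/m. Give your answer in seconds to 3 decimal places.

Total absorption A = 82.2·0.01 + 82.2·0.01 + 118.3·0.06 + 13.5·0.32
  = 0.822 + 0.822 + 7.098 + 4.320 = 13.062 m^2 sabins.
Room volume: 295.776 m³.
RT60 = 0.161 · V / A = 0.161 × 295.776 / 13.062 = 3.646 s.

3.646 sec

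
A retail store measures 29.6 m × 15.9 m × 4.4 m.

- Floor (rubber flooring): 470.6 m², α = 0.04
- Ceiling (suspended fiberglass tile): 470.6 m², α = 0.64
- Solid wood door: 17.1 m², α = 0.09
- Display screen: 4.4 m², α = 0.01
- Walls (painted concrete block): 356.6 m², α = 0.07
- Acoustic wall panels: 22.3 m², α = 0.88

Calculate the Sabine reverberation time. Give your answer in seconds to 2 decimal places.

Total absorption A = 470.6×0.04 + 470.6×0.64 + 17.1×0.09 + 4.4×0.01 + 356.6×0.07 + 22.3×0.88
  = 18.824 + 301.184 + 1.539 + 0.044 + 24.962 + 19.624 = 366.177 m² sabins.
Room volume: 2070.816 m³.
RT60 = 0.161 · V / A = 0.161 × 2070.816 / 366.177 = 0.91 s.

0.91 seconds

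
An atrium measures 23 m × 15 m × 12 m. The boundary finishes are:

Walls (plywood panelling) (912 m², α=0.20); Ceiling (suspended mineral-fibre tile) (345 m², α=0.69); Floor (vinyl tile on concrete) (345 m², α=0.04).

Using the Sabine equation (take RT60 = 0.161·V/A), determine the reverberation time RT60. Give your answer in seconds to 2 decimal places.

1.53 s

Total absorption A = 912*0.20 + 345*0.69 + 345*0.04
  = 182.400 + 238.050 + 13.800 = 434.250 m² sabins.
Volume V = 23 × 15 × 12 = 4140 m³.
T = 0.161 V/A = 0.161·4140/434.250 = 1.53 s.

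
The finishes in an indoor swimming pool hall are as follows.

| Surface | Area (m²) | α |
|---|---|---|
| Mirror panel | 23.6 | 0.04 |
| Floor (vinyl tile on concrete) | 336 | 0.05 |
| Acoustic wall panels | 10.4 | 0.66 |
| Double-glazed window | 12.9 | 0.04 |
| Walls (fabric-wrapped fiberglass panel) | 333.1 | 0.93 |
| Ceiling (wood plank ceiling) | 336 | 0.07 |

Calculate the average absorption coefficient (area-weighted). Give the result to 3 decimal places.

0.341

S = Σ Sᵢ = 23.6 + 336 + 10.4 + 12.9 + 333.1 + 336 = 1052.0 m².
A = 23.6*0.04 + 336*0.05 + 10.4*0.66 + 12.9*0.04 + 333.1*0.93 + 336*0.07 = 358.427 sabins.
ᾱ = 358.427 / 1052.0 = 0.341.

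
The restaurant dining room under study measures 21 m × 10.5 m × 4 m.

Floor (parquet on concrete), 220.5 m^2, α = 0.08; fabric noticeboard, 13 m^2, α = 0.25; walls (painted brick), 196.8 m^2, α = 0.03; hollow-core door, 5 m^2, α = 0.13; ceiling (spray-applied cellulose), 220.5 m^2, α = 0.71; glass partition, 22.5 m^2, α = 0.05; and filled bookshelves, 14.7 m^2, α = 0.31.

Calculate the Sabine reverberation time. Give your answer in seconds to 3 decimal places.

0.749 s

Equivalent absorption area: A = 220.5·0.08 + 13·0.25 + 196.8·0.03 + 5·0.13 + 220.5·0.71 + 22.5·0.05 + 14.7·0.31 = 189.681 m^2.
Room volume: 882 m³.
T = 0.161 V/A = 0.161·882/189.681 = 0.749 s.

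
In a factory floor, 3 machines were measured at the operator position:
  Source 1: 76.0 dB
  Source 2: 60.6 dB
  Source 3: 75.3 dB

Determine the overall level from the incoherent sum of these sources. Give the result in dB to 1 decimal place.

Converting to relative power and adding: 10^(76.0/10) + 10^(60.6/10) + 10^(75.3/10) = 7.484e+07.
Combined level = 10 log₁₀(7.484e+07) = 78.7 dB.

78.7 dB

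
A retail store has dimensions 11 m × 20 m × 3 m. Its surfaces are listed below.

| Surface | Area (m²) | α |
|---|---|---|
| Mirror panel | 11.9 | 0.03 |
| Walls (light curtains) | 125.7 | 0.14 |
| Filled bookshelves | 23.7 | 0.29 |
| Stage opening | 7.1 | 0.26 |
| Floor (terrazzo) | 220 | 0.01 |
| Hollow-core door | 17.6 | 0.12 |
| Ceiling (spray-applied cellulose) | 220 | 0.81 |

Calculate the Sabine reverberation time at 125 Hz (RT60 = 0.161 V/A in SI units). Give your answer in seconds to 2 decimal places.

Total absorption A = 11.9×0.03 + 125.7×0.14 + 23.7×0.29 + 7.1×0.26 + 220×0.01 + 17.6×0.12 + 220×0.81
  = 0.357 + 17.598 + 6.873 + 1.846 + 2.200 + 2.112 + 178.200 = 209.186 m² sabins.
V = 11·20·3 = 660 m³.
RT60 = 0.161 · V / A = 0.161 × 660 / 209.186 = 0.51 s.

0.51 seconds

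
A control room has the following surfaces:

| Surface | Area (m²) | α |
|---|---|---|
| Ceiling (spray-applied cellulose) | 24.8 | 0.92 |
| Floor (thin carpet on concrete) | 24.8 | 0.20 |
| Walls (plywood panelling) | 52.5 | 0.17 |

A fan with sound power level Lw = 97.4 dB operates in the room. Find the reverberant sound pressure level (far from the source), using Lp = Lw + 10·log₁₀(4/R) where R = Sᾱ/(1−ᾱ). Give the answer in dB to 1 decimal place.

Σ(Sᵢαᵢ) = 24.8×0.92 + 24.8×0.20 + 52.5×0.17 = 36.701; total area S = 102.1 m².
ᾱ = 36.701/102.1 = 0.3595; R = Sᾱ/(1−ᾱ) = 36.701/(1−0.3595) = 57.301 m².
Lp = 97.4 + 10·log₁₀(4/57.301) = 97.4 + (-11.56) = 85.8 dB.

85.8 dB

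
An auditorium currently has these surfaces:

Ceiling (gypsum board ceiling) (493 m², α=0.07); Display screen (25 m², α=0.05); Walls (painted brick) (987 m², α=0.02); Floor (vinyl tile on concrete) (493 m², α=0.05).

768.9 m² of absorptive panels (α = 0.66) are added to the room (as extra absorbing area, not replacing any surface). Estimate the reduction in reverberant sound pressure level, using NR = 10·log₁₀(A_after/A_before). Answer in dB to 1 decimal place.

Summing Sᵢαᵢ: 34.510 + 1.250 + 19.740 + 24.650 → A_before = 80.150 sabins.
Added absorption = 768.9 × 0.66 = 507.474 sabins.
A_after = 80.150 + 507.474 = 587.624 sabins.
NR = 10·log₁₀(587.624/80.150) = 8.7 dB.

8.7 dB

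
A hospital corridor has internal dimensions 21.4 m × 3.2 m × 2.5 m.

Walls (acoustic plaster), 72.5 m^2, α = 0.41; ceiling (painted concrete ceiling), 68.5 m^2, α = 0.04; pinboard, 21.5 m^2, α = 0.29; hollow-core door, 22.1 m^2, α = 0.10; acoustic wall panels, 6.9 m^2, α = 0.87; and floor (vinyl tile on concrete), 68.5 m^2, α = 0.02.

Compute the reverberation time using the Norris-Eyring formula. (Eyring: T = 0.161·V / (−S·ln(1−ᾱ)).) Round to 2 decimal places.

S = Σ Sᵢ = 260.0 m^2.
Absorption A = 72.5·0.41 + 68.5·0.04 + 21.5·0.29 + 22.1·0.10 + 6.9·0.87 + 68.5·0.02 = 48.283 sabins.
ᾱ = 48.283 / 260.0 = 0.1857.
Eyring denominator: −S ln(1−ᾱ) = 53.411.
V = 21.4 × 3.2 × 2.5 = 171.2 m³.
T = 0.161·V/[−S·ln(1−ᾱ)] = 0.161·171.2/53.411 = 0.52 s.

0.52 s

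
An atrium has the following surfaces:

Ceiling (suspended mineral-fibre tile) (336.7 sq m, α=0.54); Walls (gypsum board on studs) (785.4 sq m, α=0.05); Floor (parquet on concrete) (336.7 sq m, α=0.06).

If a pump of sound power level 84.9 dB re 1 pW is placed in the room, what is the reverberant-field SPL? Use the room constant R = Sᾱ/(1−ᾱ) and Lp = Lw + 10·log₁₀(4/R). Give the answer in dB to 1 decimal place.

66.3 dB

A = 241.290 sabins; S = 1458.8 sq m.
ᾱ = 0.1654, so room constant R = A/(1−ᾱ) = 289.109 sq m.
Lp = 84.9 + 10·log₁₀(4/289.109) = 84.9 + (-18.59) = 66.3 dB.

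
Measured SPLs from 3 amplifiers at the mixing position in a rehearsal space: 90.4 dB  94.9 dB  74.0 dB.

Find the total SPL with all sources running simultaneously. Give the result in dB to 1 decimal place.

Sum in the linear (power) domain: Σ 10^(Lᵢ/10) = 10^(90.4/10) + 10^(94.9/10) + 10^(74.0/10) = 4.212e+09.
Combined level = 10 log₁₀(4.212e+09) = 96.2 dB.

96.2 dB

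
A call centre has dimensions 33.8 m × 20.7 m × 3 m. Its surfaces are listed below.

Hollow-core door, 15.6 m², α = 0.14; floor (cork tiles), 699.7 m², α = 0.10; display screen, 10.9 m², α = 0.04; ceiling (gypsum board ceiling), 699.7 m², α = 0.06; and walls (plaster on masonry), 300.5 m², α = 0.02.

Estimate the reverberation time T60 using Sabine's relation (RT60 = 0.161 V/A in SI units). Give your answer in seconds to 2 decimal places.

Equivalent absorption area: A = 15.6*0.14 + 699.7*0.10 + 10.9*0.04 + 699.7*0.06 + 300.5*0.02 = 120.582 m².
V = 33.8·20.7·3 = 2098.98 m³.
Sabine: RT60 = 0.161 × 2098.98 / 120.582 = 2.80 s.

2.80 seconds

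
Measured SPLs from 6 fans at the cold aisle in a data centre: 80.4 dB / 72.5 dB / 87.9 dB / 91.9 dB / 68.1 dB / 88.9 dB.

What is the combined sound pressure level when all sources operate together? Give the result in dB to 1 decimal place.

Sum in the linear (power) domain: Σ 10^(Lᵢ/10) = 10^(80.4/10) + 10^(72.5/10) + 10^(87.9/10) + 10^(91.9/10) + 10^(68.1/10) + 10^(88.9/10) = 3.076e+09.
L_total = 10·log₁₀(3.076e+09) = 94.9 dB.

94.9 dB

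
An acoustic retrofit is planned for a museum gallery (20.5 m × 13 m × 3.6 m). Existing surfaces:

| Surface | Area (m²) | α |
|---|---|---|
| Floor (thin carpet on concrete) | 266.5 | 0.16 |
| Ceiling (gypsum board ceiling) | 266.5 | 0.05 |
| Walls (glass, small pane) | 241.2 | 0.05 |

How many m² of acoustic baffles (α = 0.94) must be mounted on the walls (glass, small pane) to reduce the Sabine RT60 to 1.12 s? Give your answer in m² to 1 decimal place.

A₁ = Σ Sᵢαᵢ = 266.5·0.16 + 266.5·0.05 + 241.2·0.05 = 68.025 sabins.
Required A₂ = 0.161·959.4/1.12 = 137.914 sabins.
ΔA needed = 137.914 − 68.025 = 69.889 sabins.
Each m² of panel replacing the walls (glass, small pane) adds (0.94 − 0.05) = 0.89 sabins.
Panel area = 69.889 / 0.89 = 78.5 m².

78.5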